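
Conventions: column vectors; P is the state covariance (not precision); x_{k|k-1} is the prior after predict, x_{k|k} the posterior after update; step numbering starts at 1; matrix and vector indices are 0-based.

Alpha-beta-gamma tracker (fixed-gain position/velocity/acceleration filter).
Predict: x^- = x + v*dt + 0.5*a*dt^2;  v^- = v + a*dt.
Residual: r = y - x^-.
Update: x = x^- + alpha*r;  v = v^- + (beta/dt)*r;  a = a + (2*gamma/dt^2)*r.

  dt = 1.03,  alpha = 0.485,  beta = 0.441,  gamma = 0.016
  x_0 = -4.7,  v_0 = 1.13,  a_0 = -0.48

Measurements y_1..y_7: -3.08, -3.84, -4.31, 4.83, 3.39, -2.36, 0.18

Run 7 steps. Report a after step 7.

step 1: x_pred=-3.7907  r=0.7107  x^+=-3.4460  v^+=0.9399  a^+=-0.4586
step 2: x_pred=-2.7212  r=-1.1188  x^+=-3.2638  v^+=-0.0115  a^+=-0.4923
step 3: x_pred=-3.5367  r=-0.7733  x^+=-3.9118  v^+=-0.8496  a^+=-0.5156
step 4: x_pred=-5.0604  r=9.8904  x^+=-0.2636  v^+=2.8539  a^+=-0.2173
step 5: x_pred=2.5607  r=0.8293  x^+=2.9629  v^+=2.9851  a^+=-0.1923
step 6: x_pred=5.9356  r=-8.2956  x^+=1.9122  v^+=-0.7647  a^+=-0.4425
step 7: x_pred=0.8898  r=-0.7098  x^+=0.5456  v^+=-1.5244  a^+=-0.4639

a_post = -0.4639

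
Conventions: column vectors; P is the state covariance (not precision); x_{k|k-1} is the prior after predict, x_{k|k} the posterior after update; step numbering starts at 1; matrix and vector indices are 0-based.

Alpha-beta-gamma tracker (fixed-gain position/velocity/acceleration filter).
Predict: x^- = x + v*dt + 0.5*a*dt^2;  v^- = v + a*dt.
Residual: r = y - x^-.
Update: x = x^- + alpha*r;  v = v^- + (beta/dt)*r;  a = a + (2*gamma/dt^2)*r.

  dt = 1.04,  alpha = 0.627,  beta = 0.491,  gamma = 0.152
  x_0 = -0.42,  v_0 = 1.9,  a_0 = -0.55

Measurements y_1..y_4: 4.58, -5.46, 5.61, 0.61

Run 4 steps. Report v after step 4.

step 1: x_pred=1.2586  r=3.3214  x^+=3.3411  v^+=2.8961  a^+=0.3835
step 2: x_pred=6.5605  r=-12.0205  x^+=-0.9764  v^+=-2.3801  a^+=-2.9950
step 3: x_pred=-5.0713  r=10.6813  x^+=1.6259  v^+=-0.4520  a^+=0.0072
step 4: x_pred=1.1596  r=-0.5496  x^+=0.8150  v^+=-0.7041  a^+=-0.1473

v_post = -0.7041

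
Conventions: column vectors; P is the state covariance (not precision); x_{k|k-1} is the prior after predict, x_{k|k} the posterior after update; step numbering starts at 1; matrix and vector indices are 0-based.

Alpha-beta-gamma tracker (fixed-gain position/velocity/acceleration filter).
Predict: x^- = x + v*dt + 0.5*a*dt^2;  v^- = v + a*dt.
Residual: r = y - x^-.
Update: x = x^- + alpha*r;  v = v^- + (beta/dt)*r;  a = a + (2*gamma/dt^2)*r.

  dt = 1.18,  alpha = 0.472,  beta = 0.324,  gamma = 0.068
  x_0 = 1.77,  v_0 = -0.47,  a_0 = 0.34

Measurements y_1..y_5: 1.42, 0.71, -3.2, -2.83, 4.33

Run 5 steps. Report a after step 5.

step 1: x_pred=1.4521  r=-0.0321  x^+=1.4370  v^+=-0.0776  a^+=0.3369
step 2: x_pred=1.5799  r=-0.8699  x^+=1.1693  v^+=0.0810  a^+=0.2519
step 3: x_pred=1.4403  r=-4.6403  x^+=-0.7499  v^+=-0.8958  a^+=-0.2013
step 4: x_pred=-1.9472  r=-0.8828  x^+=-2.3639  v^+=-1.3758  a^+=-0.2876
step 5: x_pred=-4.1875  r=8.5175  x^+=-0.1673  v^+=0.6236  a^+=0.5444

a_post = 0.5444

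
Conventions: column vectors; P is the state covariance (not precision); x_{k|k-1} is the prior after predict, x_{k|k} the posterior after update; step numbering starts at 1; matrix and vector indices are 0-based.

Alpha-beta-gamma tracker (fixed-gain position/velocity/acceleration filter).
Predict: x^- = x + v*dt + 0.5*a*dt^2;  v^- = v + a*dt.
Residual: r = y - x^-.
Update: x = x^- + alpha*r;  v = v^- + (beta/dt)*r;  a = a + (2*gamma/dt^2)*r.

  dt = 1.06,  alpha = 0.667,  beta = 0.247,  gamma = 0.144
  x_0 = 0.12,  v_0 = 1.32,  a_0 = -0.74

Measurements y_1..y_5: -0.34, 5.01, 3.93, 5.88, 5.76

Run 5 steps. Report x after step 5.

x_post = 6.2035

step 1: x_pred=1.1035  r=-1.4435  x^+=0.1407  v^+=0.1992  a^+=-1.1100
step 2: x_pred=-0.2717  r=5.2817  x^+=3.2512  v^+=0.2534  a^+=0.2438
step 3: x_pred=3.6568  r=0.2732  x^+=3.8390  v^+=0.5755  a^+=0.3139
step 4: x_pred=4.6254  r=1.2546  x^+=5.4622  v^+=1.2005  a^+=0.6354
step 5: x_pred=7.0918  r=-1.3318  x^+=6.2035  v^+=1.5638  a^+=0.2941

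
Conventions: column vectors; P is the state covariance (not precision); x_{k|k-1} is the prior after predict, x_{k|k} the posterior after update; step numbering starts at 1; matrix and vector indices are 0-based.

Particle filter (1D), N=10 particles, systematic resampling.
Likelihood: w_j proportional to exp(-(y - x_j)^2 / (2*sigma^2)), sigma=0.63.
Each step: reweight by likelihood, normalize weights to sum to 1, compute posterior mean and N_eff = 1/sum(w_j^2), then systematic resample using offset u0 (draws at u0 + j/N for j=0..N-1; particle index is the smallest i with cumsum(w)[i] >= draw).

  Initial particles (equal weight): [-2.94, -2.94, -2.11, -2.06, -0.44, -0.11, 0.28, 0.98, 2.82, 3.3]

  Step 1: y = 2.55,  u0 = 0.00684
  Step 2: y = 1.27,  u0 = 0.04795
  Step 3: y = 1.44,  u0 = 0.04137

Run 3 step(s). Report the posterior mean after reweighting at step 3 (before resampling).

step 1: w=[0.0000, 0.0000, 0.0000, 0.0000, 0.0000, 0.0001, 0.0010, 0.0309, 0.6287, 0.3393]  mean=2.9231  Neff=1.9558  idx=[7, 8, 8, 8, 8, 8, 8, 9, 9, 9]
step 2: w=[0.7452, 0.0402, 0.0402, 0.0402, 0.0402, 0.0402, 0.0402, 0.0046, 0.0046, 0.0046]  mean=1.4555  Neff=1.7698  idx=[0, 0, 0, 0, 0, 0, 0, 1, 3, 6]
step 3: w=[0.1360, 0.1360, 0.1360, 0.1360, 0.1360, 0.1360, 0.1360, 0.0161, 0.0161, 0.0161]  mean=1.0690  Neff=7.6830  idx=[0, 1, 1, 2, 3, 3, 4, 5, 6, 6]

post_mean = 1.0690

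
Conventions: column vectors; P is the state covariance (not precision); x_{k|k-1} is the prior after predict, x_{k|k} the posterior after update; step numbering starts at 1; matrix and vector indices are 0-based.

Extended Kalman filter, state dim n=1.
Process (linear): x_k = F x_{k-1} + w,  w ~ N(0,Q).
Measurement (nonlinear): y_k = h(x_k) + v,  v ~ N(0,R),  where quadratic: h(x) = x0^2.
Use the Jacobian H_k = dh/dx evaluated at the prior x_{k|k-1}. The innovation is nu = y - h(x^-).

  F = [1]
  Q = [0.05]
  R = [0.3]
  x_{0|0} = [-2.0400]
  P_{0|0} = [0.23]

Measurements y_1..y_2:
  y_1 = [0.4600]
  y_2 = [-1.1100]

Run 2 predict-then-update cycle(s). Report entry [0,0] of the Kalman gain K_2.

K[0,0] = -0.2346

step 1: x^-=[-2.0400]  P^-=[0.2800]  H_jac=[-4.0800]  S=[4.9610]  K=[-0.2303]  nu=[-3.7016]  x^+=[-1.1876]  P^+=[0.0169]
step 2: x^-=[-1.1876]  P^-=[0.0669]  H_jac=[-2.3752]  S=[0.6776]  K=[-0.2346]  nu=[-2.5204]  x^+=[-0.5963]  P^+=[0.0296]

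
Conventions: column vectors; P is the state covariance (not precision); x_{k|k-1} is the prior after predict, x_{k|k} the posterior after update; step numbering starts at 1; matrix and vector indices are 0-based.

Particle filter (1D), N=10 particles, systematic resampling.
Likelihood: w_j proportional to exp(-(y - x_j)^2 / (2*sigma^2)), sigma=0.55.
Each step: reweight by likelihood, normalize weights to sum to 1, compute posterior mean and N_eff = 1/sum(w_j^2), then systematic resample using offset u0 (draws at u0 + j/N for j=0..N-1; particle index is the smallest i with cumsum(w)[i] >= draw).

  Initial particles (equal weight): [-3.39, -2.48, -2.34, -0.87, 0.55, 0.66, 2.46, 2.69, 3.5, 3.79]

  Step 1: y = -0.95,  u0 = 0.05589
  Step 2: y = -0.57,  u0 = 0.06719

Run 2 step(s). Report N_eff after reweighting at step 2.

step 1: w=[0.0000, 0.0192, 0.0377, 0.9082, 0.0223, 0.0126, 0.0000, 0.0000, 0.0000, 0.0000]  mean=-0.9054  Neff=1.2087  idx=[2, 3, 3, 3, 3, 3, 3, 3, 3, 3]
step 2: w=[0.0007, 0.1110, 0.1110, 0.1110, 0.1110, 0.1110, 0.1110, 0.1110, 0.1110, 0.1110]  mean=-0.8711  Neff=9.0130  idx=[1, 2, 3, 4, 5, 6, 7, 7, 8, 9]

N_eff = 9.0130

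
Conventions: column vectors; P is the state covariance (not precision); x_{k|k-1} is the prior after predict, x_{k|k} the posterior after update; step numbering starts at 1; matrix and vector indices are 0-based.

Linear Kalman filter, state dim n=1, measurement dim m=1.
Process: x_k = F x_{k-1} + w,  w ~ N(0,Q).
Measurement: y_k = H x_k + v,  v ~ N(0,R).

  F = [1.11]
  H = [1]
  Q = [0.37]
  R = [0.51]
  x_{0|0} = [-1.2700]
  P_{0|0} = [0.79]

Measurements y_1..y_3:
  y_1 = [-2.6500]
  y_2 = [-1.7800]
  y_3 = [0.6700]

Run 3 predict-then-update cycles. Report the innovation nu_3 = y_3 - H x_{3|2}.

innov = [2.9776]

step 1: x^-=[-1.4097]  P^-=[1.3434]  S=[1.8534]  K=[0.7248]  nu=[-1.2403]  x^+=[-2.3087]  P^+=[0.3697]
step 2: x^-=[-2.5627]  P^-=[0.8255]  S=[1.3355]  K=[0.6181]  nu=[0.7827]  x^+=[-2.0789]  P^+=[0.3152]
step 3: x^-=[-2.3076]  P^-=[0.7584]  S=[1.2684]  K=[0.5979]  nu=[2.9776]  x^+=[-0.5272]  P^+=[0.3049]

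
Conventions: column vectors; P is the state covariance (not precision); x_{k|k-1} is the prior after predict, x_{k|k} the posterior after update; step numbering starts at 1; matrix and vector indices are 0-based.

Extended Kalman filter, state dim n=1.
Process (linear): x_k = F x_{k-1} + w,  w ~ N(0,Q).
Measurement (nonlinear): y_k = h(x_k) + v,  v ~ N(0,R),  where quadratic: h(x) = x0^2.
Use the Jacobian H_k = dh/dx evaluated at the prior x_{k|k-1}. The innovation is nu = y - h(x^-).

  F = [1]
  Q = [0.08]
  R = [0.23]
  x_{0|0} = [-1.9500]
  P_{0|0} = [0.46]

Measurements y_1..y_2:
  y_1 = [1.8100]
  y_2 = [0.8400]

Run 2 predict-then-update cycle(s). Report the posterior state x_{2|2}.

step 1: x^-=[-1.9500]  P^-=[0.5400]  H_jac=[-3.9000]  S=[8.4434]  K=[-0.2494]  nu=[-1.9925]  x^+=[-1.4530]  P^+=[0.0147]
step 2: x^-=[-1.4530]  P^-=[0.0947]  H_jac=[-2.9060]  S=[1.0298]  K=[-0.2673]  nu=[-1.2713]  x^+=[-1.1133]  P^+=[0.0212]

x_post = [-1.1133]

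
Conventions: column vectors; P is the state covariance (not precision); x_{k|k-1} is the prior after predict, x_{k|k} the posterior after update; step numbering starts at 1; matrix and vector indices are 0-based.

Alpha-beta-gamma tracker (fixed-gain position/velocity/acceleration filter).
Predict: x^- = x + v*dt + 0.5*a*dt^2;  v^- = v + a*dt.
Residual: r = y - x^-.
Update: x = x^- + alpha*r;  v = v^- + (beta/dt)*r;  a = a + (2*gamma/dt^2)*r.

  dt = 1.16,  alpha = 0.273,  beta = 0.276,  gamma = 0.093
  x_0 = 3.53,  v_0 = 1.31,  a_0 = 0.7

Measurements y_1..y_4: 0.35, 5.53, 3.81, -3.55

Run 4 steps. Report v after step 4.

step 1: x_pred=5.5206  r=-5.1706  x^+=4.1090  v^+=0.8918  a^+=-0.0147
step 2: x_pred=5.1335  r=0.3965  x^+=5.2418  v^+=0.9690  a^+=0.0401
step 3: x_pred=6.3928  r=-2.5828  x^+=5.6877  v^+=0.4010  a^+=-0.3169
step 4: x_pred=5.9396  r=-9.4896  x^+=3.3490  v^+=-2.2245  a^+=-1.6287

v_post = -2.2245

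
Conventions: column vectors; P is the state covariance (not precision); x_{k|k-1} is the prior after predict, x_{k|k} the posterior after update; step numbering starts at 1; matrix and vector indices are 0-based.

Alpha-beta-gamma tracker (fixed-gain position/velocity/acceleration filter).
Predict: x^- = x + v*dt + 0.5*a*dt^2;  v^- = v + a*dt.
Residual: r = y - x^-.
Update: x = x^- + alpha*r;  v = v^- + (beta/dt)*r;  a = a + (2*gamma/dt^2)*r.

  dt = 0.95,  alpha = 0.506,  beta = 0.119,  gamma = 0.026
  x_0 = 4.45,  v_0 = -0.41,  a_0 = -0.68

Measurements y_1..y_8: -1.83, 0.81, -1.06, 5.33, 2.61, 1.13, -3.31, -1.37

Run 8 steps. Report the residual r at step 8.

step 1: x_pred=3.7537  r=-5.5837  x^+=0.9283  v^+=-1.7554  a^+=-1.0017
step 2: x_pred=-1.1914  r=2.0014  x^+=-0.1787  v^+=-2.4564  a^+=-0.8864
step 3: x_pred=-2.9122  r=1.8522  x^+=-1.9750  v^+=-3.0664  a^+=-0.7797
step 4: x_pred=-5.2399  r=10.5699  x^+=0.1085  v^+=-2.4831  a^+=-0.1707
step 5: x_pred=-2.3275  r=4.9375  x^+=0.1709  v^+=-2.0268  a^+=0.1138
step 6: x_pred=-1.7032  r=2.8332  x^+=-0.2696  v^+=-1.5637  a^+=0.2771
step 7: x_pred=-1.6301  r=-1.6799  x^+=-2.4801  v^+=-1.5110  a^+=0.1803
step 8: x_pred=-3.8342  r=2.4642  x^+=-2.5873  v^+=-1.0310  a^+=0.3223

resid = 2.4642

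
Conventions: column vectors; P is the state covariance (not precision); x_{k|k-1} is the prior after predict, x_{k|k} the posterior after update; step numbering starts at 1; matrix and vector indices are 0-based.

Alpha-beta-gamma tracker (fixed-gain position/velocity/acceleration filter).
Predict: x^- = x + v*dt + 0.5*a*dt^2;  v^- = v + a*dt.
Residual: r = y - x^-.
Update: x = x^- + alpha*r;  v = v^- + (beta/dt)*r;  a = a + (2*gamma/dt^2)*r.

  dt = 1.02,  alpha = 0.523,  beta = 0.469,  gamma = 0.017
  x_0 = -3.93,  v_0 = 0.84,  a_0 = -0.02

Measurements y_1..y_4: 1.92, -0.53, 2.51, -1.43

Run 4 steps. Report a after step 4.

step 1: x_pred=-3.0836  r=5.0036  x^+=-0.4667  v^+=3.1203  a^+=0.1435
step 2: x_pred=2.7906  r=-3.3206  x^+=1.0539  v^+=1.7398  a^+=0.0350
step 3: x_pred=2.8468  r=-0.3368  x^+=2.6706  v^+=1.6207  a^+=0.0240
step 4: x_pred=4.3362  r=-5.7662  x^+=1.3205  v^+=-1.0062  a^+=-0.1644

a_post = -0.1644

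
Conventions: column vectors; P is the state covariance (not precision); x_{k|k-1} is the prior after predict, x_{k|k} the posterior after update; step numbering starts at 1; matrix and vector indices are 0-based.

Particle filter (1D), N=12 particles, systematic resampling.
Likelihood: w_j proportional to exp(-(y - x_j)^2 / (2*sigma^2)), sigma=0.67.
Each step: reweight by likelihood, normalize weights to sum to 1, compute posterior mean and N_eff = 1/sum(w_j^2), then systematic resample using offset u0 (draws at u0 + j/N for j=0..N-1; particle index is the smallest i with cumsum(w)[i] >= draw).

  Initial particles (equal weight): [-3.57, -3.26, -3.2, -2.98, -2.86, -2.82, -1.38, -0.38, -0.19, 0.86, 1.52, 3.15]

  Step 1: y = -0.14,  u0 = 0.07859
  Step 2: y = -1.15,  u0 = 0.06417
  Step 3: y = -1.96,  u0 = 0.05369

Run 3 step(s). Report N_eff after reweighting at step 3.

N_eff = 10.9007

step 1: w=[0.0000, 0.0000, 0.0000, 0.0001, 0.0001, 0.0001, 0.0724, 0.3765, 0.4003, 0.1318, 0.0186, 0.0000]  mean=-0.1783  Neff=3.0772  idx=[7, 7, 7, 7, 7, 8, 8, 8, 8, 8, 9, 10]
step 2: w=[0.1178, 0.1178, 0.1178, 0.1178, 0.1178, 0.0817, 0.0817, 0.0817, 0.0817, 0.0817, 0.0025, 0.0001]  mean=-0.2991  Neff=9.7329  idx=[0, 1, 1, 2, 3, 4, 4, 5, 6, 7, 8, 9]
step 3: w=[0.1057, 0.1057, 0.1057, 0.1057, 0.1057, 0.1057, 0.1057, 0.0520, 0.0520, 0.0520, 0.0520, 0.0520]  mean=-0.3306  Neff=10.9007  idx=[0, 1, 2, 2, 3, 4, 5, 6, 6, 8, 9, 11]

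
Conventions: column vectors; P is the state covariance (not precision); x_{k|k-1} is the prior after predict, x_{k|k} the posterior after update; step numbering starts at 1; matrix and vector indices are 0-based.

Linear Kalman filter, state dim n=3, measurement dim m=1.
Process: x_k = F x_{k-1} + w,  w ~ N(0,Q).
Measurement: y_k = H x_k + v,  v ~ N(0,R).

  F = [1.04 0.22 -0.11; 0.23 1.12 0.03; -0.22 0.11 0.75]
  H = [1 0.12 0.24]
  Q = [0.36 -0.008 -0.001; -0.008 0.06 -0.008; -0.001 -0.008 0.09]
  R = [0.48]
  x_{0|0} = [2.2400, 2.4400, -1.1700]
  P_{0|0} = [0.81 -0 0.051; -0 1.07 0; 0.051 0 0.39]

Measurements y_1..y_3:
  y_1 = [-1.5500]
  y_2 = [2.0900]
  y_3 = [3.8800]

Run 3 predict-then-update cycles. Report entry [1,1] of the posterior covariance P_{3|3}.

step 1: x^-=[2.9951, 3.2129, -1.1019]  P^-=[1.2809 0.4484 -0.1516; 0.4484 1.4461 0.1001; -0.1516 0.1001 0.3447]  S=[1.8422]  K=[0.7048; 0.3506; -0.0309]  nu=[-4.6662]  x^+=[-0.2935, 1.5767, -0.9579]  P^+=[0.3659 -0.0068 -0.1115; -0.0068 1.2196 0.1200; -0.1115 0.1200 0.3429]
step 2: x^-=[0.1470, 1.6697, -0.4804]  P^-=[0.8355 0.3559 -0.1553; 0.3559 1.6125 0.2157; -0.1553 0.2157 0.3723]  S=[1.3835]  K=[0.6078; 0.4346; -0.0289]  nu=[1.8579]  x^+=[1.2763, 2.4771, -0.5342]  P^+=[0.3243 -0.0095 -0.1309; -0.0095 1.3513 0.2331; -0.1309 0.2331 0.3711]
step 3: x^-=[1.9311, 3.0519, -0.4089]  P^-=[0.7950 0.3618 -0.1434; 0.3618 1.7815 0.3274; -0.1434 0.3274 0.4129]  S=[1.3613]  K=[0.5906; 0.4805; -0.0037]  nu=[1.6808]  x^+=[2.9238, 3.8595, -0.4152]  P^+=[0.3202 -0.0245 -0.1404; -0.0245 1.4672 0.3298; -0.1404 0.3298 0.4129]

P_post[1,1] = 1.4672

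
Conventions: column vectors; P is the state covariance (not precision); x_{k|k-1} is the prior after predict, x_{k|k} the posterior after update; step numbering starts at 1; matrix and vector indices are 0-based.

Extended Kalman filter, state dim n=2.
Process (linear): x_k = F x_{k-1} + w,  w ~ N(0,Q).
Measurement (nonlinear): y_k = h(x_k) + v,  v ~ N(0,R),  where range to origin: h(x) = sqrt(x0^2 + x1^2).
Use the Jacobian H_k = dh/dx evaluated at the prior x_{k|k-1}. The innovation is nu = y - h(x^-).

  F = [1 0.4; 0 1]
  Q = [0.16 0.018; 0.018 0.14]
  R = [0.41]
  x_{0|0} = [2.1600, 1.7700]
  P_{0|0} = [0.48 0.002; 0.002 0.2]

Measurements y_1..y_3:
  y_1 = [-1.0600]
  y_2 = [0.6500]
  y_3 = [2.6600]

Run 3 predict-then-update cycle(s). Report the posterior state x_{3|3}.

step 1: x^-=[2.8680, 1.7700]  P^-=[0.6736 0.1000; 0.1000 0.3400]  H_jac=[0.8510 0.5252]  S=[1.0810]  K=[0.5789; 0.2439]  nu=[-4.4302]  x^+=[0.3035, 0.6894]  P^+=[0.3114 -0.0526; -0.0526 0.2757]
step 2: x^-=[0.5792, 0.6894]  P^-=[0.4734 0.0756; 0.0756 0.4157]  H_jac=[0.6433 0.7656]  S=[0.9241]  K=[0.3922; 0.3971]  nu=[-0.2505]  x^+=[0.4810, 0.5900]  P^+=[0.3312 -0.0683; -0.0683 0.2700]
step 3: x^-=[0.7170, 0.5900]  P^-=[0.4798 0.0577; 0.0577 0.4100]  H_jac=[0.7722 0.6354]  S=[0.9183]  K=[0.4434; 0.3322]  nu=[1.7315]  x^+=[1.4848, 1.1652]  P^+=[0.2993 -0.0776; -0.0776 0.3086]

x_post = [1.4848, 1.1652]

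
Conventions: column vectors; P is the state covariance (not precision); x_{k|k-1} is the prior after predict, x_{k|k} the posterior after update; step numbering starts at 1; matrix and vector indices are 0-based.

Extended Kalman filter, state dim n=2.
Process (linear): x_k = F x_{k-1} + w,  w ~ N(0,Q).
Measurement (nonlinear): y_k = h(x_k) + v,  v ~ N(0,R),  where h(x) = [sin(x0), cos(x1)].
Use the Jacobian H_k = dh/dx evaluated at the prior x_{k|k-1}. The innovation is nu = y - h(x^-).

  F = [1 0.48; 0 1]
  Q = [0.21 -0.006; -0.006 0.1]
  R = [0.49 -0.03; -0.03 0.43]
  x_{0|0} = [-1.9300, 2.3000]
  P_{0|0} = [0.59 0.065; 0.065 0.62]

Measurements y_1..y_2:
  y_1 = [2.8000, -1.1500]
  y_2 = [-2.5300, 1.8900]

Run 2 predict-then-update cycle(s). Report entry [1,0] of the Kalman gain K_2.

K[1,0] = -0.2003

step 1: x^-=[-0.8260, 2.3000]  P^-=[1.0052 0.3566; 0.3566 0.7200]  H_jac=[0.6778 0.0000; 0.0000 -0.7457]  S=[0.9519 -0.2102; -0.2102 0.8304]  K=[0.6833 -0.1472; 0.1177 -0.6168]  nu=[3.5352, -0.4837]  x^+=[1.6609, 3.0145]  P^+=[0.5005 0.1124; 0.1124 0.3604]
step 2: x^-=[3.1079, 3.0145]  P^-=[0.9014 0.2794; 0.2794 0.4604]  H_jac=[-0.9994 0.0000; 0.0000 -0.1268]  S=[1.3904 0.0054; 0.0054 0.4374]  K=[-0.6477 -0.0730; -0.2003 -0.1310]  nu=[-2.5637, 2.8819]  x^+=[4.5580, 3.1505]  P^+=[0.3153 0.0943; 0.0943 0.3968]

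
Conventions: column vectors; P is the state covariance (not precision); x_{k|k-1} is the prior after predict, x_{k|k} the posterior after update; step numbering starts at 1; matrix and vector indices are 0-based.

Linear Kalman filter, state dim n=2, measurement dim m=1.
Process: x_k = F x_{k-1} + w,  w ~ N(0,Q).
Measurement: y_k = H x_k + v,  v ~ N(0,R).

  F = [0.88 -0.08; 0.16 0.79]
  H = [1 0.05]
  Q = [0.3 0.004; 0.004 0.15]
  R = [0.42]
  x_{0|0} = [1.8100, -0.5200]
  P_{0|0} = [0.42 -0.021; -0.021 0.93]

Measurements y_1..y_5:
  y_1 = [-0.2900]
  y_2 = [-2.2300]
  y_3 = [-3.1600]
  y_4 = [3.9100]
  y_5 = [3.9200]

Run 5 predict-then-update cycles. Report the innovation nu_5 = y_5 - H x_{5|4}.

innov = [2.7933]

step 1: x^-=[1.6344, -0.1212]  P^-=[0.6342 -0.0100; -0.0100 0.7359]  S=[1.0550]  K=[0.6006; 0.0254]  nu=[-1.9183]  x^+=[0.4822, -0.1700]  P^+=[0.2536 -0.0261; -0.0261 0.7352]
step 2: x^-=[0.4379, -0.0571]  P^-=[0.5047 -0.0246; -0.0246 0.6087]  S=[0.9238]  K=[0.5450; 0.0064]  nu=[-2.6651]  x^+=[-1.0146, -0.0741]  P^+=[0.2303 -0.0278; -0.0278 0.6087]
step 3: x^-=[-0.8870, -0.2209]  P^-=[0.4862 -0.0210; -0.0210 0.5288]  S=[0.9054]  K=[0.5358; 0.0060]  nu=[-2.2620]  x^+=[-2.0989, -0.2345]  P^+=[0.2262 -0.0239; -0.0239 0.5287]
step 4: x^-=[-1.8283, -0.5211]  P^-=[0.4819 -0.0139; -0.0139 0.4797]  S=[0.9018]  K=[0.5337; 0.0112]  nu=[5.7644]  x^+=[1.2480, -0.4564]  P^+=[0.2251 -0.0193; -0.0193 0.4796]
step 5: x^-=[1.1348, -0.1609]  P^-=[0.4801 -0.0078; -0.0078 0.4502]  S=[0.9005]  K=[0.5328; 0.0164]  nu=[2.7933]  x^+=[2.6229, -0.1152]  P^+=[0.2245 -0.0156; -0.0156 0.4500]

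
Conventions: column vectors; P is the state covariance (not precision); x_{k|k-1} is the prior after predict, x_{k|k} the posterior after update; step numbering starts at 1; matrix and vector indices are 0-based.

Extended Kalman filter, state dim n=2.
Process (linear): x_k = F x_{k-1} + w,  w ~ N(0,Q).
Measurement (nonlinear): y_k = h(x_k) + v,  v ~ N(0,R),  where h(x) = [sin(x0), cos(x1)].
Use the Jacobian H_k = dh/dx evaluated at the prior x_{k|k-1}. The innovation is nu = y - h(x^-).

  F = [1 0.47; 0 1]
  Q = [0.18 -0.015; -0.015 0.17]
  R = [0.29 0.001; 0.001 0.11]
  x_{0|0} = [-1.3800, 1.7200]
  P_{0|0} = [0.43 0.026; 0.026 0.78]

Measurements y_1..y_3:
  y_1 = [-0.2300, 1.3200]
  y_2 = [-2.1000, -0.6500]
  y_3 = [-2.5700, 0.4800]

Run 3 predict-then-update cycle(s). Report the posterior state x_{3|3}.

x_post = [-1.8663, 1.1158]

step 1: x^-=[-0.5716, 1.7200]  P^-=[0.8067 0.3776; 0.3776 0.9500]  H_jac=[0.8410 0.0000; 0.0000 -0.9889]  S=[0.8606 -0.3130; -0.3130 1.0390]  K=[0.7386 -0.1369; 0.0451 -0.8906]  nu=[0.3110, 1.4687]  x^+=[-0.5429, 0.4260]  P^+=[0.2545 0.0145; 0.0145 0.0990]
step 2: x^-=[-0.3427, 0.4260]  P^-=[0.4700 0.0460; 0.0460 0.2690]  H_jac=[0.9419 0.0000; 0.0000 -0.4133]  S=[0.7069 -0.0169; -0.0169 0.1559]  K=[0.6249 -0.0542; 0.0444 -0.7081]  nu=[-1.7640, -1.5606]  x^+=[-1.3604, 1.4528]  P^+=[0.1923 0.0129; 0.0129 0.1884]
step 3: x^-=[-0.6776, 1.4528]  P^-=[0.4261 0.0864; 0.0864 0.3584]  H_jac=[0.7791 0.0000; 0.0000 -0.9931]  S=[0.5486 -0.0659; -0.0659 0.4634]  K=[0.5930 -0.1009; 0.0311 -0.7635]  nu=[-1.9431, 0.3623]  x^+=[-1.8663, 1.1158]  P^+=[0.2206 0.0106; 0.0106 0.0845]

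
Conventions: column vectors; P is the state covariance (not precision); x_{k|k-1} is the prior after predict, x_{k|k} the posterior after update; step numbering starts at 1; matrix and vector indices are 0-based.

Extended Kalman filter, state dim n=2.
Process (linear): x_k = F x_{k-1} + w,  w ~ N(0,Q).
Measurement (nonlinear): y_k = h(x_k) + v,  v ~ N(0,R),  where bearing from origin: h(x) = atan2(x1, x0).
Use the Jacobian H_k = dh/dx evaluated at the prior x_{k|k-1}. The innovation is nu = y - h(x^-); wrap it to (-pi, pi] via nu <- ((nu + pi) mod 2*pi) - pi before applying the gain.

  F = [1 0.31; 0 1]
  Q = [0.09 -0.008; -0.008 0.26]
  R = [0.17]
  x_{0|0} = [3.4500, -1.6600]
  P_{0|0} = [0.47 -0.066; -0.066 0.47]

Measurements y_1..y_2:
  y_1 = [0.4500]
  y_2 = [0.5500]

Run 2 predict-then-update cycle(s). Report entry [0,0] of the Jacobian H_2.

step 1: x^-=[2.9354, -1.6600]  P^-=[0.5642 0.0717; 0.0717 0.7300]  H_jac=[0.1460 0.2581]  S=[0.2361]  K=[0.4273; 0.8425]  nu=[0.9647]  x^+=[3.3476, -0.8472]  P^+=[0.5211 -0.0133; -0.0133 0.5624]
step 2: x^-=[3.0850, -0.8472]  P^-=[0.6570 0.1531; 0.1531 0.8224]  H_jac=[0.0828 0.3014]  S=[0.2569]  K=[0.3913; 1.0144]  nu=[0.8180]  x^+=[3.4051, -0.0174]  P^+=[0.6176 0.0511; 0.0511 0.5581]

H_jac[0,0] = 0.0828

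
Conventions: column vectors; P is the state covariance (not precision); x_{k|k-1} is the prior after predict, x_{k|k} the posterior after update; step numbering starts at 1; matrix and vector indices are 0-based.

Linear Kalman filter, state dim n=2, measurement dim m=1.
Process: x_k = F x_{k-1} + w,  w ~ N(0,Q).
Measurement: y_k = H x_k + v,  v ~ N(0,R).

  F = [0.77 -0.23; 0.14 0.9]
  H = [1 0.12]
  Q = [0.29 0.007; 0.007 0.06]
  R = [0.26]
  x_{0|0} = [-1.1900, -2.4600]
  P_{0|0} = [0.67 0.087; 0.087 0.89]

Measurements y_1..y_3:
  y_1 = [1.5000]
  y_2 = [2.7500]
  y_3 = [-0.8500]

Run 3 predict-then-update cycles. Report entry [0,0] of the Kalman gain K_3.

K[0,0] = 0.6502

step 1: x^-=[-0.3505, -2.3806]  P^-=[0.7035 -0.0475; -0.0475 0.8160]  S=[0.9639]  K=[0.7240; 0.0523]  nu=[2.1362]  x^+=[1.1960, -2.2689]  P^+=[0.1983 -0.0840; -0.0840 0.8133]
step 2: x^-=[1.4428, -1.8746]  P^-=[0.4804 -0.1955; -0.1955 0.7015]  S=[0.7035]  K=[0.6494; -0.1582]  nu=[1.5322]  x^+=[2.4378, -2.1170]  P^+=[0.1836 -0.1232; -0.1232 0.6839]
step 3: x^-=[2.3640, -1.5640]  P^-=[0.4787 -0.1962; -0.1962 0.5865]  S=[0.7001]  K=[0.6502; -0.1797]  nu=[-3.0263]  x^+=[0.3964, -1.0201]  P^+=[0.1828 -0.1144; -0.1144 0.5639]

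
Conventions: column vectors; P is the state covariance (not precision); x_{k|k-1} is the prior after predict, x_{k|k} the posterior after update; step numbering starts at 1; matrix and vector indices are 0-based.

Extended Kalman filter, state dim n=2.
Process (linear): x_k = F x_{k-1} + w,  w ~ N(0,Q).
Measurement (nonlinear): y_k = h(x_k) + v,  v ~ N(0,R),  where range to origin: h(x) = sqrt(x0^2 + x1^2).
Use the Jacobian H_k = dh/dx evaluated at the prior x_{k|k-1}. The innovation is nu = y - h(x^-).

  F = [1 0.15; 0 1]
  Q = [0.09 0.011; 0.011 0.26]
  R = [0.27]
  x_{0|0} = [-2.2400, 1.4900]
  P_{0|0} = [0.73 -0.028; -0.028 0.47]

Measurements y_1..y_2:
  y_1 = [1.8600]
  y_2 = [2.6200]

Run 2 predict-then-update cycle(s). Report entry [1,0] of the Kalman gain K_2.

step 1: x^-=[-2.0165, 1.4900]  P^-=[0.8222 0.0535; 0.0535 0.7300]  H_jac=[-0.8043 0.5943]  S=[1.0085]  K=[-0.6242; 0.3875]  nu=[-0.6473]  x^+=[-1.6125, 1.2392]  P^+=[0.4293 0.2974; 0.2974 0.5786]
step 2: x^-=[-1.4266, 1.2392]  P^-=[0.6215 0.3952; 0.3952 0.8386]  H_jac=[-0.7550 0.6558]  S=[0.5936]  K=[-0.3539; 0.4238]  nu=[0.7303]  x^+=[-1.6851, 1.5487]  P^+=[0.5472 0.4842; 0.4842 0.7320]

K[1,0] = 0.4238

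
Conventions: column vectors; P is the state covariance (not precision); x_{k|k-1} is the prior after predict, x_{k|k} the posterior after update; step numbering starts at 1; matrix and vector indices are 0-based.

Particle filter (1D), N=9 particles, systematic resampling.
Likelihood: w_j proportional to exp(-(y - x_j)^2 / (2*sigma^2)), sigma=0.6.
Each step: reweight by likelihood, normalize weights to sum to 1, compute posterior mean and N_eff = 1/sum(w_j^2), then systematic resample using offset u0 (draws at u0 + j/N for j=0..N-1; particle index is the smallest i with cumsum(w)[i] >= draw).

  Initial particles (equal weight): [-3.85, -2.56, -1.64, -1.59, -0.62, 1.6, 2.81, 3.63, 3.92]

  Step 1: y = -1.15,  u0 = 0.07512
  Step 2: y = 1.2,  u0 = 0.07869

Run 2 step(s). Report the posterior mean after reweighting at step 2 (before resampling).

step 1: w=[0.0000, 0.0285, 0.3226, 0.3441, 0.3048, 0.0000, 0.0000, 0.0000, 0.0000]  mean=-1.3381  Neff=3.1626  idx=[2, 2, 2, 3, 3, 3, 4, 4, 4]
step 2: w=[0.0005, 0.0005, 0.0005, 0.0007, 0.0007, 0.0007, 0.3322, 0.3322, 0.3322]  mean=-0.6233  Neff=3.0202  idx=[6, 6, 6, 7, 7, 7, 8, 8, 8]

post_mean = -0.6233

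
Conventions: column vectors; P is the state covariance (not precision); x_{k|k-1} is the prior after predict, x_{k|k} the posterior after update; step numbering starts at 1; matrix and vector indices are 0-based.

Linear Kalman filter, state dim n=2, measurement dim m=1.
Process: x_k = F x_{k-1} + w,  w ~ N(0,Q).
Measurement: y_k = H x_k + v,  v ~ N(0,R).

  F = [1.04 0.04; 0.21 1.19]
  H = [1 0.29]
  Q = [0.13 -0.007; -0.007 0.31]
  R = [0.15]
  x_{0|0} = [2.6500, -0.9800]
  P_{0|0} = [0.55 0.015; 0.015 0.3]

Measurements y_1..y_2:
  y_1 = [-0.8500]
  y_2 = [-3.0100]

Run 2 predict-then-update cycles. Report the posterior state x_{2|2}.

x_post = [-1.2363, -3.3524]

step 1: x^-=[2.7168, -0.6097]  P^-=[0.7266 0.1461; 0.1461 0.7666]  S=[1.0258]  K=[0.7496; 0.3591]  nu=[-3.3900]  x^+=[0.1756, -1.8271]  P^+=[0.1502 -0.1301; -0.1301 0.6343]
step 2: x^-=[0.1095, -2.1374]  P^-=[0.2826 -0.1061; -0.1061 1.1498]  S=[0.4678]  K=[0.5384; 0.4860]  nu=[-2.4997]  x^+=[-1.2363, -3.3524]  P^+=[0.1470 -0.2285; -0.2285 1.0393]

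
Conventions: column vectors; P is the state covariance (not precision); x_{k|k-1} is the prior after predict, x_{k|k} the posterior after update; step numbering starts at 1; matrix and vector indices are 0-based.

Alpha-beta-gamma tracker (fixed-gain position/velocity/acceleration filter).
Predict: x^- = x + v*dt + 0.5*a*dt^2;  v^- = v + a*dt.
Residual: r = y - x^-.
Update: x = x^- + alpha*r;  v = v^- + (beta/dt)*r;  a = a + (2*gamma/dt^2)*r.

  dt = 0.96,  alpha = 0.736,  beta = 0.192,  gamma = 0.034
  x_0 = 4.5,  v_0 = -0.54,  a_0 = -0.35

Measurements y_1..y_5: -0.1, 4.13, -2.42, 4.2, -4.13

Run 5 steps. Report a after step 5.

step 1: x_pred=3.8203  r=-3.9203  x^+=0.9350  v^+=-1.6601  a^+=-0.6393
step 2: x_pred=-0.9533  r=5.0833  x^+=2.7880  v^+=-1.2571  a^+=-0.2642
step 3: x_pred=1.4595  r=-3.8795  x^+=-1.3958  v^+=-2.2866  a^+=-0.5504
step 4: x_pred=-3.8446  r=8.0446  x^+=2.0762  v^+=-1.2061  a^+=0.0431
step 5: x_pred=0.9382  r=-5.0682  x^+=-2.7920  v^+=-2.1784  a^+=-0.3308

a_post = -0.3308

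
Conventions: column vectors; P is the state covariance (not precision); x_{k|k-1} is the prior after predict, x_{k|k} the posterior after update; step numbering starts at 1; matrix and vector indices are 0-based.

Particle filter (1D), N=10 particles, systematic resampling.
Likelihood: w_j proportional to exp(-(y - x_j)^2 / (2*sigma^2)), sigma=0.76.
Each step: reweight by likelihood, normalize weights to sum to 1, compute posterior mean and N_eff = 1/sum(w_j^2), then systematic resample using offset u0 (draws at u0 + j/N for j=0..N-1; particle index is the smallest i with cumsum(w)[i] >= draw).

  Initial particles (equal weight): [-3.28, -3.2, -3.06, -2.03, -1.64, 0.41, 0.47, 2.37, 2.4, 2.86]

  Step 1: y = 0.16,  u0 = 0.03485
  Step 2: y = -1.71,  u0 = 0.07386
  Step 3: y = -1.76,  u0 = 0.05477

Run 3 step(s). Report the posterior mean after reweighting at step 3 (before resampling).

post_mean = -1.6320

step 1: w=[0.0000, 0.0000, 0.0001, 0.0080, 0.0307, 0.4801, 0.4663, 0.0074, 0.0066, 0.0009]  mean=0.3851  Neff=2.2272  idx=[4, 5, 5, 5, 5, 6, 6, 6, 6, 6]
step 2: w=[0.8590, 0.0176, 0.0176, 0.0176, 0.0176, 0.0141, 0.0141, 0.0141, 0.0141, 0.0141]  mean=-1.3467  Neff=1.3511  idx=[0, 0, 0, 0, 0, 0, 0, 0, 1, 8]
step 3: w=[0.1245, 0.1245, 0.1245, 0.1245, 0.1245, 0.1245, 0.1245, 0.1245, 0.0021, 0.0017]  mean=-1.6320  Neff=8.0613  idx=[0, 1, 2, 2, 3, 4, 5, 6, 6, 7]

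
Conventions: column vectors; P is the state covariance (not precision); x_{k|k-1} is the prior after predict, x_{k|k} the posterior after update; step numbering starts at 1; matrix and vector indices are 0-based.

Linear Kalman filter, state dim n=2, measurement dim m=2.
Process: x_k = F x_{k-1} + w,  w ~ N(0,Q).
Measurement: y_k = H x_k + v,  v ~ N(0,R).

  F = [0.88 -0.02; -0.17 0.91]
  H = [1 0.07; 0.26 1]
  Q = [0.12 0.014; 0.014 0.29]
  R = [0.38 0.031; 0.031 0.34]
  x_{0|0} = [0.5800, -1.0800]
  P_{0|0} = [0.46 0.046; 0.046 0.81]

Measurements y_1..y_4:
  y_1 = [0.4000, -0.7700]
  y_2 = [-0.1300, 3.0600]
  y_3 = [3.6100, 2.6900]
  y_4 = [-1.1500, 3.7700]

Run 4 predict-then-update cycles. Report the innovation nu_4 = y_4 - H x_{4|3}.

innov = [-2.4724, 2.0785]

step 1: x^-=[0.5320, -1.0814]  P^-=[0.4749 -0.0326; -0.0326 0.9598]  S=[0.8551 0.1885; 0.1885 1.3150]  K=[0.5551 -0.0104; -0.1229 0.7411]  nu=[-0.0563, 0.1731]  x^+=[0.4989, -0.9462]  P^+=[0.2135 -0.0419; -0.0419 0.2590]
step 2: x^-=[0.4580, -0.9459]  P^-=[0.2869 -0.0563; -0.0563 0.5236]  S=[0.6616 0.0849; 0.0849 0.8537]  K=[0.4305 -0.0214; -0.1076 0.6069]  nu=[-0.5218, 3.8868]  x^+=[0.1502, 1.4691]  P^+=[0.1655 -0.0370; -0.0370 0.2126]
step 3: x^-=[0.1028, 1.3114]  P^-=[0.2496 -0.0444; -0.0444 0.4823]  S=[0.6257 0.0845; 0.0845 0.8161]  K=[0.3960 -0.0158; -0.0962 0.5868]  nu=[3.4154, 1.3519]  x^+=[1.4339, 1.7762]  P^+=[0.1523 -0.0327; -0.0327 0.2050]
step 4: x^-=[1.2263, 1.3726]  P^-=[0.2392 -0.0388; -0.0388 0.4743]  S=[0.6161 0.0869; 0.0869 0.8103]  K=[0.3856 -0.0125; -0.0913 0.5827]  nu=[-2.4724, 2.0785]  x^+=[0.2471, 2.8094]  P^+=[0.1483 -0.0308; -0.0308 0.2033]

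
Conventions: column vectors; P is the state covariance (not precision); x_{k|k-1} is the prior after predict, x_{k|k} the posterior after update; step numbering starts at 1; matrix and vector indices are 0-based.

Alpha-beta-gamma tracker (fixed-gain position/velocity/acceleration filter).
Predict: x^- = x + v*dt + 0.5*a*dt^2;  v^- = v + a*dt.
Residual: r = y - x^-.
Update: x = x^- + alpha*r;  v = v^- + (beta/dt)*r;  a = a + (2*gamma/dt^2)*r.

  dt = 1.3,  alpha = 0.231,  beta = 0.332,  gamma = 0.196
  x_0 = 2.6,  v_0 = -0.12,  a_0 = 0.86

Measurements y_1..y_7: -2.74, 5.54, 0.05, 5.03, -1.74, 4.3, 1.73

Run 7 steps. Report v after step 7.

v_post = -1.2529

step 1: x_pred=3.1707  r=-5.9107  x^+=1.8053  v^+=-0.5115  a^+=-0.5110
step 2: x_pred=0.7086  r=4.8314  x^+=1.8246  v^+=0.0581  a^+=0.6097
step 3: x_pred=2.4153  r=-2.3653  x^+=1.8689  v^+=0.2466  a^+=0.0610
step 4: x_pred=2.2410  r=2.7890  x^+=2.8853  v^+=1.0382  a^+=0.7079
step 5: x_pred=4.8331  r=-6.5731  x^+=3.3147  v^+=0.2798  a^+=-0.8167
step 6: x_pred=2.9884  r=1.3116  x^+=3.2913  v^+=-0.4469  a^+=-0.5125
step 7: x_pred=2.2773  r=-0.5473  x^+=2.1509  v^+=-1.2529  a^+=-0.6394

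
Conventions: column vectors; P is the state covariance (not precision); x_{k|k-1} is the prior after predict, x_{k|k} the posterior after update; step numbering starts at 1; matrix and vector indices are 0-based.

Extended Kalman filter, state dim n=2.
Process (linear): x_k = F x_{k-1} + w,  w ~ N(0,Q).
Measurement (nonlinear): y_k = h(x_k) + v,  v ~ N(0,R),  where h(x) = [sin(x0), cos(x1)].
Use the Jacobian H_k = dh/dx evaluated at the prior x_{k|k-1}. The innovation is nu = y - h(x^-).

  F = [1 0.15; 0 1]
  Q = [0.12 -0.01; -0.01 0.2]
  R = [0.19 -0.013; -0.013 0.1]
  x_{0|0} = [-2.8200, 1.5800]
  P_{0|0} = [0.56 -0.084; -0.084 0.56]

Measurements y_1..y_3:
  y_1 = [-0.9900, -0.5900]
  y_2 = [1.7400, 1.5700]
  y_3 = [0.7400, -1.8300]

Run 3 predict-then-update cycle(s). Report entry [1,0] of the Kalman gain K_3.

step 1: x^-=[-2.5830, 1.5800]  P^-=[0.6674 -0.0100; -0.0100 0.7600]  H_jac=[-0.8480 0.0000; 0.0000 -1.0000]  S=[0.6699 -0.0215; -0.0215 0.8599]  K=[-0.8451 -0.0095; -0.0157 -0.8841]  nu=[-0.4600, -0.5808]  x^+=[-2.1887, 2.1007]  P^+=[0.1892 -0.0100; -0.0100 0.0882]
step 2: x^-=[-1.8736, 2.1007]  P^-=[0.3082 -0.0068; -0.0068 0.2882]  H_jac=[-0.2982 0.0000; 0.0000 -0.8628]  S=[0.2174 -0.0148; -0.0148 0.3146]  K=[-0.4228 -0.0012; -0.0444 -0.7926]  nu=[2.6945, 2.0755]  x^+=[-3.0153, 0.3359]  P^+=[0.2693 -0.0062; -0.0062 0.0912]
step 3: x^-=[-2.9649, 0.3359]  P^-=[0.3895 -0.0026; -0.0026 0.2912]  H_jac=[-0.9844 0.0000; 0.0000 -0.3296]  S=[0.5675 -0.0138; -0.0138 0.1316]  K=[-0.6773 -0.0648; -0.0134 -0.7306]  nu=[0.9157, -2.7741]  x^+=[-3.4055, 2.3503]  P^+=[0.1299 -0.0071; -0.0071 0.2211]

K[1,0] = -0.0134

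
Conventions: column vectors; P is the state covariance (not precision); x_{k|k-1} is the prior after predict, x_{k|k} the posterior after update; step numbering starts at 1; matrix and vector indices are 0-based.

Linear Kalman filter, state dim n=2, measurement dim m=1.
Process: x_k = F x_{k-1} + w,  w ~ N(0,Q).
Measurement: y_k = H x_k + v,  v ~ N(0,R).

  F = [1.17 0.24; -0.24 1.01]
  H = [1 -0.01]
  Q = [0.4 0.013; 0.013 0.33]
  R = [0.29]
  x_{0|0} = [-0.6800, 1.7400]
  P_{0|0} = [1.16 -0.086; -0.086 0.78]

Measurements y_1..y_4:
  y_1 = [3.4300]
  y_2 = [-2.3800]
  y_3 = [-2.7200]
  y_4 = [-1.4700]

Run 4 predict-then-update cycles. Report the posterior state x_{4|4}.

step 1: x^-=[-0.3780, 1.9206]  P^-=[1.9846 -0.2203; -0.2203 1.2342]  S=[2.2791]  K=[0.8717; -0.1021]  nu=[3.8272]  x^+=[2.9583, 1.5299]  P^+=[0.2526 -0.0175; -0.0175 1.2104]
step 2: x^-=[3.8284, 0.8352]  P^-=[0.8057 0.2158; 0.2158 1.5878]  S=[1.0916]  K=[0.7362; 0.1832]  nu=[-6.2000]  x^+=[-0.7358, -0.3004]  P^+=[0.2142 0.0686; 0.0686 1.5512]
step 3: x^-=[-0.9330, -0.1268]  P^-=[0.8211 0.4060; 0.4060 1.8914]  S=[1.1031]  K=[0.7406; 0.3509]  nu=[-1.7883]  x^+=[-2.2574, -0.7543]  P^+=[0.2160 0.1193; 0.1193 1.7556]
step 4: x^-=[-2.8222, -0.2200]  P^-=[0.8638 0.5120; 0.5120 2.0755]  S=[1.1437]  K=[0.7507; 0.4295]  nu=[1.3500]  x^+=[-1.8087, 0.3598]  P^+=[0.2191 0.1432; 0.1432 1.8645]

x_post = [-1.8087, 0.3598]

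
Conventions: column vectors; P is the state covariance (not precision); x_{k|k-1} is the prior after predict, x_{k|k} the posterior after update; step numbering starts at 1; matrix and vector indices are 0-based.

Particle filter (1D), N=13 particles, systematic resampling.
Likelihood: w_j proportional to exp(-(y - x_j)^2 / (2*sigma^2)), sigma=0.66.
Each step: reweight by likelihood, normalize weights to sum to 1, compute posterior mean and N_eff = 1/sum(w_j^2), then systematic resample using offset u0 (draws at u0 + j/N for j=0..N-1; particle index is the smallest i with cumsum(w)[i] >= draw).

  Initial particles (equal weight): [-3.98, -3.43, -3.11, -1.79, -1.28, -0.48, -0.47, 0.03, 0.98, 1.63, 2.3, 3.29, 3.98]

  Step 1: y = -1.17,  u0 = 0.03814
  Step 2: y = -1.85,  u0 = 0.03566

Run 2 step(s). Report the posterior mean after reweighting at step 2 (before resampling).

post_mean = -1.4443

step 1: w=[0.0000, 0.0010, 0.0044, 0.2151, 0.3297, 0.1936, 0.1905, 0.0640, 0.0017, 0.0000, 0.0000, 0.0000, 0.0000]  mean=-1.0031  Neff=4.2947  idx=[3, 3, 3, 4, 4, 4, 4, 5, 5, 5, 6, 6, 7]
step 2: w=[0.1573, 0.1573, 0.1573, 0.1088, 0.1088, 0.1088, 0.1088, 0.0183, 0.0183, 0.0183, 0.0177, 0.0177, 0.0027]  mean=-1.4443  Neff=8.1198  idx=[0, 0, 1, 1, 2, 2, 3, 3, 4, 5, 6, 6, 9]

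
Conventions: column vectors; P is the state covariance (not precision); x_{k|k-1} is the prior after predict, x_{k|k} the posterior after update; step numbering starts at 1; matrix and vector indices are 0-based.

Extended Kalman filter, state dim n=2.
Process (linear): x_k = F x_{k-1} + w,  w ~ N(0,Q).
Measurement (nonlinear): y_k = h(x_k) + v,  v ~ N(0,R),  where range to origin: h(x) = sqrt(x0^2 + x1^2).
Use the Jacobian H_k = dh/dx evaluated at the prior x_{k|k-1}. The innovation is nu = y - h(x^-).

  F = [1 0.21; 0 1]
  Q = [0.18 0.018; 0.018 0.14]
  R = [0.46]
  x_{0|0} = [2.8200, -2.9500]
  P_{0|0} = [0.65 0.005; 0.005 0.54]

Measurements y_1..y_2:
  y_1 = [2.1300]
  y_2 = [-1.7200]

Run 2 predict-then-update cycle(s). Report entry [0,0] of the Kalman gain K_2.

step 1: x^-=[2.2005, -2.9500]  P^-=[0.8559 0.1364; 0.1364 0.6800]  H_jac=[0.5979 -0.8016]  S=[1.0721]  K=[0.3753; -0.4323]  nu=[-1.5503]  x^+=[1.6186, -2.2798]  P^+=[0.7049 0.3104; 0.3104 0.4796]
step 2: x^-=[1.1398, -2.2798]  P^-=[1.0364 0.4291; 0.4291 0.6196]  H_jac=[0.4472 -0.8944]  S=[0.8197]  K=[0.0972; -0.4420]  nu=[-4.2688]  x^+=[0.7249, -0.3929]  P^+=[1.0286 0.4643; 0.4643 0.4595]

K[0,0] = 0.0972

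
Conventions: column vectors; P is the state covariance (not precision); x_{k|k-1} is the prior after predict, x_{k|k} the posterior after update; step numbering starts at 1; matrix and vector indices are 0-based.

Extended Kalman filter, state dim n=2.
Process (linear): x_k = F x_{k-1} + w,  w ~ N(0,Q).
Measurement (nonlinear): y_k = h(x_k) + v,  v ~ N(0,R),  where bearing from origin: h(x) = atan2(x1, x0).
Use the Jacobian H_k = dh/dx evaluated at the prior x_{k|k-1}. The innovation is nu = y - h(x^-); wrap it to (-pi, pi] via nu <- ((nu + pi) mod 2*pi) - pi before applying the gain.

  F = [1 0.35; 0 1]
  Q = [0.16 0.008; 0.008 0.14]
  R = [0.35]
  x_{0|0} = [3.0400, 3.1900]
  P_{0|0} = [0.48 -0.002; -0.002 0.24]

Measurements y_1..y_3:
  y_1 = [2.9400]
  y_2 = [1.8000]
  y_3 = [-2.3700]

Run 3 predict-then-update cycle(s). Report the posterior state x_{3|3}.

x_post = [6.4182, 3.2562]

step 1: x^-=[4.1565, 3.1900]  P^-=[0.6680 0.0900; 0.0900 0.3800]  H_jac=[-0.1162 0.1514]  S=[0.3646]  K=[-0.1755; 0.1291]  nu=[2.2854]  x^+=[3.7553, 3.4851]  P^+=[0.6568 0.0983; 0.0983 0.3739]
step 2: x^-=[4.9751, 3.4851]  P^-=[0.9314 0.2371; 0.2371 0.5139]  H_jac=[-0.0945 0.1348]  S=[0.3616]  K=[-0.1548; 0.1297]  nu=[1.1889]  x^+=[4.7910, 3.6393]  P^+=[0.9227 0.2444; 0.2444 0.5078]
step 3: x^-=[6.0648, 3.6393]  P^-=[1.3160 0.4301; 0.4301 0.6478]  H_jac=[-0.0727 0.1212]  S=[0.3589]  K=[-0.1214; 0.1316]  nu=[-2.9105]  x^+=[6.4182, 3.2562]  P^+=[1.3107 0.4359; 0.4359 0.6416]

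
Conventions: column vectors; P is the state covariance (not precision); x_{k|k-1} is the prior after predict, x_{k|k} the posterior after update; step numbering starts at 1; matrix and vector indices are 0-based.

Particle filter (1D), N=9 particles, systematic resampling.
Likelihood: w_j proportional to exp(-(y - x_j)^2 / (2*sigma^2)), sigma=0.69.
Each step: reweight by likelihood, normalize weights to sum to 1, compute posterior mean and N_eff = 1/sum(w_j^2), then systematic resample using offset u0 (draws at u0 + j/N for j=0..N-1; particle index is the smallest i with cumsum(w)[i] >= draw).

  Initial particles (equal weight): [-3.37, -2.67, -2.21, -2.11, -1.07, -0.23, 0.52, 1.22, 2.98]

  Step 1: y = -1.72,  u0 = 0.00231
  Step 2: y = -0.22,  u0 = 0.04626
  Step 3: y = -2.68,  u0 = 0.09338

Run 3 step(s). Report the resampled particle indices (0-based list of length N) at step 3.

step 1: w=[0.0203, 0.1375, 0.2757, 0.3024, 0.2277, 0.0345, 0.0018, 0.0000, 0.0000]  mean=-1.9337  Neff=4.1696  idx=[0, 1, 2, 2, 3, 3, 3, 4, 4]
step 2: w=[0.0000, 0.0018, 0.0150, 0.0150, 0.0226, 0.0226, 0.0226, 0.4502, 0.4502]  mean=-1.1776  Neff=2.4548  idx=[4, 7, 7, 7, 7, 8, 8, 8, 8]
step 3: w=[0.5748, 0.0531, 0.0531, 0.0531, 0.0531, 0.0531, 0.0531, 0.0531, 0.0531]  mean=-1.6678  Neff=2.8327  idx=[0, 0, 0, 0, 0, 2, 4, 6, 8]

resampled_idx = [0, 0, 0, 0, 0, 2, 4, 6, 8]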